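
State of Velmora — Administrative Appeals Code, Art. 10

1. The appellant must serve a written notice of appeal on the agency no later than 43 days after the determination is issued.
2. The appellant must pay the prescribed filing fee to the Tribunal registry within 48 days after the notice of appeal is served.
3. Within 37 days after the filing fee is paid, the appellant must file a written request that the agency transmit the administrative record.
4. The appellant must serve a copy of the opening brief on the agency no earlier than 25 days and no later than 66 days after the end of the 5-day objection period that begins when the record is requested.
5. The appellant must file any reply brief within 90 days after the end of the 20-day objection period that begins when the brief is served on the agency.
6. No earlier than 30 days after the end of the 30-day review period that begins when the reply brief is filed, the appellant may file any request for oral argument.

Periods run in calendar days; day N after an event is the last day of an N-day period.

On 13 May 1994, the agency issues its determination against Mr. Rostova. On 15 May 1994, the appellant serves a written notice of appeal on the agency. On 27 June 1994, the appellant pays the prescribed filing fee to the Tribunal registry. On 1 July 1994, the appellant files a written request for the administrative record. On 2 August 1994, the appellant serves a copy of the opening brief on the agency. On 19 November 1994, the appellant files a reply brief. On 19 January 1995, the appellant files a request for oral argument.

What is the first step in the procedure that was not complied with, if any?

Step 1 — counting 43 days from 13 May 1994 (when the determination is issued) gives a deadline of 25 June 1994; completed 15 May 1994, before the deadline.
Step 2 — counting 48 days from 15 May 1994 (when the notice of appeal is served) gives a deadline of 2 July 1994; 27 June 1994 is within that limit.
Step 3 — counting 37 days from 27 June 1994 (when the filing fee is paid) gives a deadline of 3 August 1994; completed 1 July 1994, before the deadline.
Step 4 — 25 and 66 days from 6 July 1994 (end of the 5-day objection period, which began when the record is requested on 1 July 1994) are 31 July 1994 and 10 September 1994 respectively; done 2 August 1994 — within the window.
Step 5 — counting 90 days from 22 August 1994 (end of the 20-day objection period, which began when the brief is served on the agency on 2 August 1994) gives a deadline of 20 November 1994; 19 November 1994 is within that limit.
Step 6 — must wait 30 days from 19 December 1994 (end of the 30-day review period, which began when the reply brief is filed on 19 November 1994), so not before 18 January 1995; done 19 January 1995 — permitted.

None — every step was satisfied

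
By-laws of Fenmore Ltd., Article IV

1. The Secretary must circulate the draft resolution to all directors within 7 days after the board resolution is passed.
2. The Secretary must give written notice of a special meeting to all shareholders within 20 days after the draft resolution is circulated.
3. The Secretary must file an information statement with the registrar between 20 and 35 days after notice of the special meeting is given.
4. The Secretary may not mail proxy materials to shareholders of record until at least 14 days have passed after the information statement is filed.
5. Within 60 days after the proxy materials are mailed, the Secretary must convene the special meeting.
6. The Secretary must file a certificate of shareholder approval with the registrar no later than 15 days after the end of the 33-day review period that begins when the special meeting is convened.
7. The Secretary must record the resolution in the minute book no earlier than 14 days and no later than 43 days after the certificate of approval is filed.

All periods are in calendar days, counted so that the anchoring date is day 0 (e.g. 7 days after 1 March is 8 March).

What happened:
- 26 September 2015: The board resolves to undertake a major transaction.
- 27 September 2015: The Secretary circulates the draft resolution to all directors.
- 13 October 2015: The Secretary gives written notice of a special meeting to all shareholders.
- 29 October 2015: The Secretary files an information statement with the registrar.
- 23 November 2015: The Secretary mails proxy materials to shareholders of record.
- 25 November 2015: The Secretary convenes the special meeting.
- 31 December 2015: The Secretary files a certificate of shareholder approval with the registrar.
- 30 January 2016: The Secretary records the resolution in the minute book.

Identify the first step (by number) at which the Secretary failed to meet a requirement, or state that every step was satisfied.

Step 1 — counting 7 days from 26 September 2015 (when the board resolution is passed) gives a deadline of 3 October 2015; completed 27 September 2015, before the deadline.
Step 2 — counting 20 days from 27 September 2015 (when the draft resolution is circulated) gives a deadline of 17 October 2015; done 13 October 2015 — timely.
Step 3 — 20 and 35 days from 13 October 2015 (when notice of the special meeting is given) are 2 November 2015 and 17 November 2015 respectively; done 29 October 2015 — 4 days before the window opened.

Step 3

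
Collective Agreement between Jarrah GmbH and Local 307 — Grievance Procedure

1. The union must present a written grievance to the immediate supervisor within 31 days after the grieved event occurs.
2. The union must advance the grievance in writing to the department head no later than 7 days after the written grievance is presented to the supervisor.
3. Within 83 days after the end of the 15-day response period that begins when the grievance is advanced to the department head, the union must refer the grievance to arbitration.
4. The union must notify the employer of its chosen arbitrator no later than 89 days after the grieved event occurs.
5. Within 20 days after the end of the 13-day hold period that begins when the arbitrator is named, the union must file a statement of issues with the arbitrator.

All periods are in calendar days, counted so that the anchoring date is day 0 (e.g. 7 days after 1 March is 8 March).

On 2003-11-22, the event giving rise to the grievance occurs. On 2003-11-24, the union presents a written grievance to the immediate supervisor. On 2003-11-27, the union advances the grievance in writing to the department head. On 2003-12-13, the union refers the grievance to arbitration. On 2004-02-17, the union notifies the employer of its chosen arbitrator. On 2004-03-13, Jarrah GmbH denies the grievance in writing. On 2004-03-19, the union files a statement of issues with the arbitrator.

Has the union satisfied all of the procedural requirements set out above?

(1) due by 2003-11-22 + 31 days = 2003-12-23; done 2003-11-24 — timely.
(2) due by 2003-11-24 + 7 days = 2003-12-01; done 2003-11-27 — timely.
(3) due by 2003-12-12 + 83 days = 2004-03-04; done 2003-12-13 — timely.
(4) due by 2003-11-22 + 89 days = 2004-02-19; completed 2004-02-17, before the deadline.
(5) due by 2004-03-01 + 20 days = 2004-03-21; completed 2004-03-19, before the deadline.

Yes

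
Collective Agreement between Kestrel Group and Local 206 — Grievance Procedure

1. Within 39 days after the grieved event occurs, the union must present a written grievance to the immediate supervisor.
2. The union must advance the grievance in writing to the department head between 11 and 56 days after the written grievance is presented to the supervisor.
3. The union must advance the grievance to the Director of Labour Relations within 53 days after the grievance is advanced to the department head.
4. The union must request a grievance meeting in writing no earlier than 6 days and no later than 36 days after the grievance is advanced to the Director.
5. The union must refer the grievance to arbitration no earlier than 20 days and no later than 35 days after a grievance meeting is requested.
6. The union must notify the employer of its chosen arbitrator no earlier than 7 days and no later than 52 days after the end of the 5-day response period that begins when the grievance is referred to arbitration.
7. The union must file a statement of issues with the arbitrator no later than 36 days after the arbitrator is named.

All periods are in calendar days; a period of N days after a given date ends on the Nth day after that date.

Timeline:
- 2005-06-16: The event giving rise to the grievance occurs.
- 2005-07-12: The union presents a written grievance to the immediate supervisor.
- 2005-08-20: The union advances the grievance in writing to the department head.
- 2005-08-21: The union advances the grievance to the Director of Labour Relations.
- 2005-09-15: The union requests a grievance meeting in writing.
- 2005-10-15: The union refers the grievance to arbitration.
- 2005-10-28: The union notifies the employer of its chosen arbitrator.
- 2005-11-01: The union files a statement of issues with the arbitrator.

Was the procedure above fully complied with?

Yes

(1) due by 2005-06-16 + 39 days = 2005-07-25; done 2005-07-12 — timely.
(2) the permitted window runs from 2005-07-12 + 11 = 2005-07-23 to 2005-07-12 + 56 = 2005-09-06; done 2005-08-20 — within the window.
(3) due by 2005-08-20 + 53 days = 2005-10-12; done 2005-08-21 — timely.
(4) the permitted window runs from 2005-08-21 + 6 = 2005-08-27 to 2005-08-21 + 36 = 2005-09-26; done 2005-09-15, which is between those dates.
(5) the permitted window runs from 2005-09-15 + 20 = 2005-10-05 to 2005-09-15 + 35 = 2005-10-20; 2005-10-15 falls inside that range.
(6) the permitted window runs from 2005-10-20 + 7 = 2005-10-27 to 2005-10-20 + 52 = 2005-12-11; 2005-10-28 falls inside that range.
(7) due by 2005-10-28 + 36 days = 2005-12-03; 2005-11-01 is within that limit.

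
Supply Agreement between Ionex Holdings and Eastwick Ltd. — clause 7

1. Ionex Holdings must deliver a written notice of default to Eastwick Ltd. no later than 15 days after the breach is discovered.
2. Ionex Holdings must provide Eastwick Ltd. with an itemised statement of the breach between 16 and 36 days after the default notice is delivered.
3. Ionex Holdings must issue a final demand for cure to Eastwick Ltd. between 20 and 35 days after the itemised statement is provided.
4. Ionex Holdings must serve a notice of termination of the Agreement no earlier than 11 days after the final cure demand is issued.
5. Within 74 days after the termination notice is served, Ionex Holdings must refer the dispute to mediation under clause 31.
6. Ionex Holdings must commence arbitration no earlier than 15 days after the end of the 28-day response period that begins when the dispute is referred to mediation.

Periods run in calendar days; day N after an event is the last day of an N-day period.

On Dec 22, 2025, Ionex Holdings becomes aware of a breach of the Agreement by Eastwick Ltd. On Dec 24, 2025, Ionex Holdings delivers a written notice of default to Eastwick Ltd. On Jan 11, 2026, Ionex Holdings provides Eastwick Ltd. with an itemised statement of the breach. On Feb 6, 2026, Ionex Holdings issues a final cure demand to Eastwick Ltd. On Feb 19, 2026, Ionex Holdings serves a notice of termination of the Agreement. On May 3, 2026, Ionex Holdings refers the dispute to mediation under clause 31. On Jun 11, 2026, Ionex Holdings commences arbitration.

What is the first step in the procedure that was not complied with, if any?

Step 1: 15 days after Dec 22, 2025 (when the breach is discovered) is Jan 6, 2026; Dec 24, 2025 is within that limit.
Step 2: the window is 16–36 days after Dec 24, 2025 (when the default notice is delivered), so Jan 9, 2026 through Jan 29, 2026; Jan 11, 2026 falls inside that range.
Step 3: the window is 20–35 days after Jan 11, 2026 (when the itemised statement is provided), so Jan 31, 2026 through Feb 15, 2026; done Feb 6, 2026 — within the window.
Step 4: the earliest permitted date is 11 days after Feb 6, 2026 (when the final cure demand is issued), i.e. Feb 17, 2026; done Feb 19, 2026 — permitted.
Step 5: 74 days after Feb 19, 2026 (when the termination notice is served) is May 4, 2026; May 3, 2026 is within that limit.
Step 6: the earliest permitted date is 15 days after May 31, 2026 (end of the 28-day response period, which began when the dispute is referred to mediation on May 3, 2026), i.e. Jun 15, 2026; Jun 11, 2026 is 4 days before the earliest permitted date.
No need to go further; step 6 was not satisfied.

Step 6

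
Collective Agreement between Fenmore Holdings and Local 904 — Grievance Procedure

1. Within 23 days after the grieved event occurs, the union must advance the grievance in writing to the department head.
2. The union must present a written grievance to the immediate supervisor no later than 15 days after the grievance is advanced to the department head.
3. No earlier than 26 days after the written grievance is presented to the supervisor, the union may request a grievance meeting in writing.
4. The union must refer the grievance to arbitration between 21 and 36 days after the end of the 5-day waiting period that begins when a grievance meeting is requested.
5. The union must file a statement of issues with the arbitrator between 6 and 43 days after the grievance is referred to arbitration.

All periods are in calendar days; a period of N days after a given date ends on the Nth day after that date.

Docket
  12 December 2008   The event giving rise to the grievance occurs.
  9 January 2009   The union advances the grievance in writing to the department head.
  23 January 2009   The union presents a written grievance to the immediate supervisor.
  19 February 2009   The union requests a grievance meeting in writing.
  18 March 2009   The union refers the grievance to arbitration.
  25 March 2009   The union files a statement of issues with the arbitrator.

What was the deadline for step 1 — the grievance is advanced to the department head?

4 January 2009

Step 1 runs from 12 December 2008, when the grieved event occurs. 23 days after 12 December 2008 is 4 January 2009.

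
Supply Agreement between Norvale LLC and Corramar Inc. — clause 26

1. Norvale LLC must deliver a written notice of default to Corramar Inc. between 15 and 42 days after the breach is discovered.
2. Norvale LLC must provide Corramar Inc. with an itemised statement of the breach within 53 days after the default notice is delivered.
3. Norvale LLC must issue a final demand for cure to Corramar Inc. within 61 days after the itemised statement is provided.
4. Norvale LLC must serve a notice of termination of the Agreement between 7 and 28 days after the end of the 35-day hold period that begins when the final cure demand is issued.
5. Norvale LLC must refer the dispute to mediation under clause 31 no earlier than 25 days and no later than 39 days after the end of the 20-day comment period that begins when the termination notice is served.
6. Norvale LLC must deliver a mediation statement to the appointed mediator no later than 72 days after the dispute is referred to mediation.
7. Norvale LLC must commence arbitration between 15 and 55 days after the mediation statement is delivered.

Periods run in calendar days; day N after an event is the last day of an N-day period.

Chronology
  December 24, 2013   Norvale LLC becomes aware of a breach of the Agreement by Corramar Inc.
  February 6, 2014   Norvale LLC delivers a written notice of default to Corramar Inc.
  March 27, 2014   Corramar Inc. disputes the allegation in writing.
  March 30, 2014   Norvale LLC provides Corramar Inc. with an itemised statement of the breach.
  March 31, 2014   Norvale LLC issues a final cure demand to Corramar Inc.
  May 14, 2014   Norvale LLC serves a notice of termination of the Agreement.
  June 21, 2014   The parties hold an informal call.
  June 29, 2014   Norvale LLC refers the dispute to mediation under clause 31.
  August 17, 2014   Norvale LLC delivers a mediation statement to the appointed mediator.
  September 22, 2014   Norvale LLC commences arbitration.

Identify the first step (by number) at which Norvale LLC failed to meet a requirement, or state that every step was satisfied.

Step 1: the window is 15–42 days after December 24, 2013 (when the breach is discovered), so January 8, 2014 through February 4, 2014; done February 6, 2014 — 2 days after the window closed.
No need to go further; step 1 was not satisfied.

Step 1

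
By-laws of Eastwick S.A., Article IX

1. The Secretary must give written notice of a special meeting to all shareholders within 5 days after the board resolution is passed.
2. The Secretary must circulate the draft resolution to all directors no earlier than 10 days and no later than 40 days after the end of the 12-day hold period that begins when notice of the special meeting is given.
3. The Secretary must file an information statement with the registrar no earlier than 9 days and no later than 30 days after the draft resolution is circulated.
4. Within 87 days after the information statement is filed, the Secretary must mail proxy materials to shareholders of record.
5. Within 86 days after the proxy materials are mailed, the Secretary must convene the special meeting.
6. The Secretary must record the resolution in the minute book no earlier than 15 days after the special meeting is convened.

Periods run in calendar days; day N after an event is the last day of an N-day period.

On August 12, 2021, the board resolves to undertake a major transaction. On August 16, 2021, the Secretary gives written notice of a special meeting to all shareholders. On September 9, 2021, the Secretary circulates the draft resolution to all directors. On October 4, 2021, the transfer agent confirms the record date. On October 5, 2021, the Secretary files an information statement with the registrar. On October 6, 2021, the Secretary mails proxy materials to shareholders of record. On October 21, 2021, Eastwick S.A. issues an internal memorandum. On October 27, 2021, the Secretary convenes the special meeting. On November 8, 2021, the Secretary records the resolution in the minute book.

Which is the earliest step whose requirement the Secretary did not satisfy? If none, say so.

Step 6

(1) due by August 12, 2021 + 5 days = August 17, 2021; August 16, 2021 is within that limit.
(2) the permitted window runs from August 28, 2021 + 10 = September 7, 2021 to August 28, 2021 + 40 = October 7, 2021; September 9, 2021 falls inside that range.
(3) the permitted window runs from September 9, 2021 + 9 = September 18, 2021 to September 9, 2021 + 30 = October 9, 2021; done October 5, 2021 — within the window.
(4) due by October 5, 2021 + 87 days = December 31, 2021; completed October 6, 2021, before the deadline.
(5) due by October 6, 2021 + 86 days = December 31, 2021; October 27, 2021 is within that limit.
(6) permitted from October 27, 2021 + 15 days = November 11, 2021 onward; done November 8, 2021 — 3 days too early.
No need to go further; step 6 was not satisfied.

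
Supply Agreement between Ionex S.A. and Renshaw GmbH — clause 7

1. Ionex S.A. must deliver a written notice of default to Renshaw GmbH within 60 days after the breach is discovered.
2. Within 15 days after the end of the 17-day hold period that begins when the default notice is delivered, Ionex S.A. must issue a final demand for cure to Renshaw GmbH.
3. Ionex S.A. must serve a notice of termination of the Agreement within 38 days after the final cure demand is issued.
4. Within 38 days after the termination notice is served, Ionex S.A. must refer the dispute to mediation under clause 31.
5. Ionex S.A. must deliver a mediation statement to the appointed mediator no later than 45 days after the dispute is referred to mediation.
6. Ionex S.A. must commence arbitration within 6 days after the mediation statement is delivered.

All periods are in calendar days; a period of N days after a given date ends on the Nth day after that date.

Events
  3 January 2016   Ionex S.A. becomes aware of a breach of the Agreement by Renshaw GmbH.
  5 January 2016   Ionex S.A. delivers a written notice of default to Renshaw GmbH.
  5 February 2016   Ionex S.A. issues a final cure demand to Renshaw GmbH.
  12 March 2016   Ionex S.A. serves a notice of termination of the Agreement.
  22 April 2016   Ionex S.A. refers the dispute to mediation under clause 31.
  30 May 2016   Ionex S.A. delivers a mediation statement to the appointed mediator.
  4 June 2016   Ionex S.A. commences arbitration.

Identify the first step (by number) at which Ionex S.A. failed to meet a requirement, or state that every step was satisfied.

Step 1 — counting 60 days from 3 January 2016 (when the breach is discovered) gives a deadline of 3 March 2016; completed 5 January 2016, before the deadline.
Step 2 — counting 15 days from 22 January 2016 (end of the 17-day hold period, which began when the default notice is delivered on 5 January 2016) gives a deadline of 6 February 2016; completed 5 February 2016, before the deadline.
Step 3 — counting 38 days from 5 February 2016 (when the final cure demand is issued) gives a deadline of 14 March 2016; 12 March 2016 is within that limit.
Step 4 — counting 38 days from 12 March 2016 (when the termination notice is served) gives a deadline of 19 April 2016; done 22 April 2016 — 3 days late.
The procedure was therefore not followed at step 4.

Step 4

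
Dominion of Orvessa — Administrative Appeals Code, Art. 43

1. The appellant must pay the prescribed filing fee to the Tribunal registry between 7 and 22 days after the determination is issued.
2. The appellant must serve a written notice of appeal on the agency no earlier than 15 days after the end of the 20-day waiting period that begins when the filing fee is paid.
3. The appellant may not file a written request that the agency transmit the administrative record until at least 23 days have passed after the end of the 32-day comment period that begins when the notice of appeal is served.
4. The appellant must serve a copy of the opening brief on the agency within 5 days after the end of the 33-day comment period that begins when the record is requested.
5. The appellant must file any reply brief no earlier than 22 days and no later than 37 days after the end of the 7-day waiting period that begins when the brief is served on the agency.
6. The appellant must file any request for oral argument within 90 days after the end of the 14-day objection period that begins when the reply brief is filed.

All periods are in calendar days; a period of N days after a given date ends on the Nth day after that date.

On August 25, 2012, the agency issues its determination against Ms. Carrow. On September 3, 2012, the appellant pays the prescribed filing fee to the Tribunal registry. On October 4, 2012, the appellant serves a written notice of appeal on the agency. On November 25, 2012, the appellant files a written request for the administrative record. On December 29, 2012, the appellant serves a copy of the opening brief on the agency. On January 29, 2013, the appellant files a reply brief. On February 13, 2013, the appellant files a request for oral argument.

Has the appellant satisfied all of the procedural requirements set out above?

Step 1: the window is 7–22 days after August 25, 2012 (when the determination is issued), so September 1, 2012 through September 16, 2012; done September 3, 2012 — within the window.
Step 2: the earliest permitted date is 15 days after September 23, 2012 (end of the 20-day waiting period, which began when the filing fee is paid on September 3, 2012), i.e. October 8, 2012; acted on October 4, 2012, 4 days prematurely.
Later steps need not be reached.

No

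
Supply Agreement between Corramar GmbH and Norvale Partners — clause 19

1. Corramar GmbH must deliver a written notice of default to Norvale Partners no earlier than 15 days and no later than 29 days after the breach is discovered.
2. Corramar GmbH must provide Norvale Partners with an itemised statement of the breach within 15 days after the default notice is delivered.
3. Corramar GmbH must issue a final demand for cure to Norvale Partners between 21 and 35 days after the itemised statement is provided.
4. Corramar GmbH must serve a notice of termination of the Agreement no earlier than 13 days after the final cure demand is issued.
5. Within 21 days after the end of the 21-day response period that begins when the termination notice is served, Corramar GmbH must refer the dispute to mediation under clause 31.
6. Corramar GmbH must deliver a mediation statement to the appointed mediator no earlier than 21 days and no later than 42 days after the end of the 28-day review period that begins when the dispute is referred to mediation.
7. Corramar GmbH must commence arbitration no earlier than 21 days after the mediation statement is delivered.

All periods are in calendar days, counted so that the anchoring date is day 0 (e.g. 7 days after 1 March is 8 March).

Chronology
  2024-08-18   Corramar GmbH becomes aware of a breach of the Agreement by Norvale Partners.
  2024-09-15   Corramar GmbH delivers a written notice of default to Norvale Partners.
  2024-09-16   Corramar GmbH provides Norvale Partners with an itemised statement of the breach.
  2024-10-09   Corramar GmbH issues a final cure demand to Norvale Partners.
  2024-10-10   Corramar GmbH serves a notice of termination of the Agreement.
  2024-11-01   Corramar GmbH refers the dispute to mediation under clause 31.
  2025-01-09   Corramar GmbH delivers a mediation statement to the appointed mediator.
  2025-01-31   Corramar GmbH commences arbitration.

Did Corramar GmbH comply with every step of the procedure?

(1) the permitted window runs from 2024-08-18 + 15 = 2024-09-02 to 2024-08-18 + 29 = 2024-09-16; 2024-09-15 falls inside that range.
(2) due by 2024-09-15 + 15 days = 2024-09-30; completed 2024-09-16, before the deadline.
(3) the permitted window runs from 2024-09-16 + 21 = 2024-10-07 to 2024-09-16 + 35 = 2024-10-21; 2024-10-09 falls inside that range.
(4) permitted from 2024-10-09 + 13 days = 2024-10-22 onward; acted on 2024-10-10, 12 days prematurely.

No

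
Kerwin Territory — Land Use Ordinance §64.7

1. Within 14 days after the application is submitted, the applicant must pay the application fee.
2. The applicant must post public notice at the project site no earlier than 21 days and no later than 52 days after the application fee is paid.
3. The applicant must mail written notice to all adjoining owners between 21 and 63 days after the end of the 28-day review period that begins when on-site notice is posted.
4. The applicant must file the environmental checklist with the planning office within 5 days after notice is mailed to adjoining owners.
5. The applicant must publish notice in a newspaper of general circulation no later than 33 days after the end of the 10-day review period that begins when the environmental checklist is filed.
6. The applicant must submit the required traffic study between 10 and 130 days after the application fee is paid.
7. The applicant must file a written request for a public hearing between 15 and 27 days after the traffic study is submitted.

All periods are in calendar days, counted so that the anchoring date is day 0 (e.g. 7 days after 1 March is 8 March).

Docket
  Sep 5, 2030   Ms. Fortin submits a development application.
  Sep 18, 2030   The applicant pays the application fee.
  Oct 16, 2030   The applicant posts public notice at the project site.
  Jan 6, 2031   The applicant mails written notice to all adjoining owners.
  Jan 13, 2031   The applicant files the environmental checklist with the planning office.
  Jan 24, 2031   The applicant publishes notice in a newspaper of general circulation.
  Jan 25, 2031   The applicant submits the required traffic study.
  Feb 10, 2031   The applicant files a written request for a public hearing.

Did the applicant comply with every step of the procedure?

No

(1) due by Sep 5, 2030 + 14 days = Sep 19, 2030; completed Sep 18, 2030, before the deadline.
(2) the permitted window runs from Sep 18, 2030 + 21 = Oct 9, 2030 to Sep 18, 2030 + 52 = Nov 9, 2030; Oct 16, 2030 falls inside that range.
(3) the permitted window runs from Nov 13, 2030 + 21 = Dec 4, 2030 to Nov 13, 2030 + 63 = Jan 15, 2031; Jan 6, 2031 falls inside that range.
(4) due by Jan 6, 2031 + 5 days = Jan 11, 2031; not done until Jan 13, 2031, 2 days after the deadline.
Later steps need not be reached.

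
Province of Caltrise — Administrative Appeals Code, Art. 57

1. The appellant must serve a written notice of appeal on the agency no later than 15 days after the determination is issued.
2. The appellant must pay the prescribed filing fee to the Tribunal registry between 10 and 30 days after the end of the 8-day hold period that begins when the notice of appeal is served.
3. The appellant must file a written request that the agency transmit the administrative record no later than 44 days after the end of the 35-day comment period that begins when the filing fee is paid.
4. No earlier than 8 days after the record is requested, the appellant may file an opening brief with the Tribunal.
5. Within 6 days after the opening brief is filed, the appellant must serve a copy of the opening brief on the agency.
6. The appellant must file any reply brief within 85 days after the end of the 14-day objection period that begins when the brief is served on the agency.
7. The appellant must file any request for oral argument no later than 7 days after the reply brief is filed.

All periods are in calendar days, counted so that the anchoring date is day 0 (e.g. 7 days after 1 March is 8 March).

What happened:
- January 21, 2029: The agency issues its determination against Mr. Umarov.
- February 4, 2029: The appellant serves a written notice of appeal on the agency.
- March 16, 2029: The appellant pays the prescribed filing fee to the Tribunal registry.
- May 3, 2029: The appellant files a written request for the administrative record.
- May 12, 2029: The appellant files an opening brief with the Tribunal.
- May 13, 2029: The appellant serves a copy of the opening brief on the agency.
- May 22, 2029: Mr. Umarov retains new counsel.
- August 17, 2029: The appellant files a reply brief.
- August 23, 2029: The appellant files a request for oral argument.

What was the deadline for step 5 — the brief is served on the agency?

May 18, 2029

Step 5 runs from May 12, 2029, when the opening brief is filed. 6 days after May 12, 2029 is May 18, 2029.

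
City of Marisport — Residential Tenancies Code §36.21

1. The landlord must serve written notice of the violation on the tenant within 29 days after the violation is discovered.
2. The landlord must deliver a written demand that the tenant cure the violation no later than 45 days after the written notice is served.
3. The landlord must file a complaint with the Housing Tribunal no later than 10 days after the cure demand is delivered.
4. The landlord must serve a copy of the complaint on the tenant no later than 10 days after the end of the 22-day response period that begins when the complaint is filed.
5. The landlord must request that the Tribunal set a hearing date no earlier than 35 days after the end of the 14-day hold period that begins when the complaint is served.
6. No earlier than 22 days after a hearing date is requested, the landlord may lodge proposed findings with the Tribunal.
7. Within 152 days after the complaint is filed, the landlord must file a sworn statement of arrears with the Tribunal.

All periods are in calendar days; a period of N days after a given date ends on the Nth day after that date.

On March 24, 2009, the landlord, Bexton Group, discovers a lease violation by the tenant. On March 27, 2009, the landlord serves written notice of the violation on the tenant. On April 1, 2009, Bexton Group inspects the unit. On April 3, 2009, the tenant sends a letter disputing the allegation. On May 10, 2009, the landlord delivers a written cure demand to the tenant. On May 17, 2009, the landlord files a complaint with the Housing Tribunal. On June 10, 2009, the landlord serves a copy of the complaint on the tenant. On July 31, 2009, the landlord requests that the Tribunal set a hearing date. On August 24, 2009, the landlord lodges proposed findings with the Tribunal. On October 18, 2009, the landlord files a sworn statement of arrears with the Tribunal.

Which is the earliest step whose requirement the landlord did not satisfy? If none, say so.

Step 7

Step 1: 29 days after March 24, 2009 (when the violation is discovered) is April 22, 2009; March 27, 2009 is within that limit.
Step 2: 45 days after March 27, 2009 (when the written notice is served) is May 11, 2009; May 10, 2009 is within that limit.
Step 3: 10 days after May 10, 2009 (when the cure demand is delivered) is May 20, 2009; done May 17, 2009 — timely.
Step 4: 10 days after June 8, 2009 (end of the 22-day response period, which began when the complaint is filed on May 17, 2009) is June 18, 2009; done June 10, 2009 — timely.
Step 5: the earliest permitted date is 35 days after June 24, 2009 (end of the 14-day hold period, which began when the complaint is served on June 10, 2009), i.e. July 29, 2009; July 31, 2009 is on or after that date.
Step 6: the earliest permitted date is 22 days after July 31, 2009 (when a hearing date is requested), i.e. August 22, 2009; done August 24, 2009 — permitted.
Step 7: 152 days after May 17, 2009 (when the complaint is filed) is October 16, 2009; not done until October 18, 2009, 2 days after the deadline.
Later steps need not be reached.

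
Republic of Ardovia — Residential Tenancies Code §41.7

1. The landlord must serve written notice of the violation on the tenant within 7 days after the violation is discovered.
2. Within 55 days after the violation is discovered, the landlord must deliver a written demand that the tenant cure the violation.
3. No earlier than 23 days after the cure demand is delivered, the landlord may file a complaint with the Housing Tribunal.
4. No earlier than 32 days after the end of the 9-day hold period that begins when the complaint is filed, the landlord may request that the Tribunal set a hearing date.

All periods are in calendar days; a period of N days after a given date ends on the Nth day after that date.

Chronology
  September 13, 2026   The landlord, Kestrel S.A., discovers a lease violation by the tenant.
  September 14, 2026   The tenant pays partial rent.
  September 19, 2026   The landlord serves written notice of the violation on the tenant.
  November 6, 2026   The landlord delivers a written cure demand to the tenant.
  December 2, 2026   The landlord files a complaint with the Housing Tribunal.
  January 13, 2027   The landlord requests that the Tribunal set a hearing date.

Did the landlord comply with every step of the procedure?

Yes

Step 1 — counting 7 days from September 13, 2026 (when the violation is discovered) gives a deadline of September 20, 2026; September 19, 2026 is within that limit.
Step 2 — counting 55 days from September 13, 2026 (when the violation is discovered) gives a deadline of November 7, 2026; completed November 6, 2026, before the deadline.
Step 3 — must wait 23 days from November 6, 2026 (when the cure demand is delivered), so not before November 29, 2026; December 2, 2026 is on or after that date.
Step 4 — must wait 32 days from December 11, 2026 (end of the 9-day hold period, which began when the complaint is filed on December 2, 2026), so not before January 12, 2027; January 13, 2027 is on or after that date.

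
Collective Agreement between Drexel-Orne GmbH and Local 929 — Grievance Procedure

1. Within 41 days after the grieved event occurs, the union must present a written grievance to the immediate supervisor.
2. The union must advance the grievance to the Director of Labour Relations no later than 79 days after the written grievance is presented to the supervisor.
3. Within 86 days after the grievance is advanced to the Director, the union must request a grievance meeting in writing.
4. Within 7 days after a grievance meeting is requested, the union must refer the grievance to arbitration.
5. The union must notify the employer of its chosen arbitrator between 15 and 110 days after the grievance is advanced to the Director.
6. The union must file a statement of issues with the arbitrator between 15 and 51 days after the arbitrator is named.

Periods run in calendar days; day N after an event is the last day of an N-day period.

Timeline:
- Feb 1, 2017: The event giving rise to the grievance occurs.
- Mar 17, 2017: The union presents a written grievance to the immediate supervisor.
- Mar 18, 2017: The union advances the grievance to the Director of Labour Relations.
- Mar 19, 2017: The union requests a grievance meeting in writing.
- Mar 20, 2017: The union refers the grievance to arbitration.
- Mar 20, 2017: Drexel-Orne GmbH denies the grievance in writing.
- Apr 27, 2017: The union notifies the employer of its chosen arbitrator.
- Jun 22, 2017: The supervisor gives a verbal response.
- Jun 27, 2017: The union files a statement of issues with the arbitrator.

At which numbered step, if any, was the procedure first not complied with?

(1) due by Feb 1, 2017 + 41 days = Mar 14, 2017; not done until Mar 17, 2017, 3 days after the deadline.
Later steps need not be reached.

Step 1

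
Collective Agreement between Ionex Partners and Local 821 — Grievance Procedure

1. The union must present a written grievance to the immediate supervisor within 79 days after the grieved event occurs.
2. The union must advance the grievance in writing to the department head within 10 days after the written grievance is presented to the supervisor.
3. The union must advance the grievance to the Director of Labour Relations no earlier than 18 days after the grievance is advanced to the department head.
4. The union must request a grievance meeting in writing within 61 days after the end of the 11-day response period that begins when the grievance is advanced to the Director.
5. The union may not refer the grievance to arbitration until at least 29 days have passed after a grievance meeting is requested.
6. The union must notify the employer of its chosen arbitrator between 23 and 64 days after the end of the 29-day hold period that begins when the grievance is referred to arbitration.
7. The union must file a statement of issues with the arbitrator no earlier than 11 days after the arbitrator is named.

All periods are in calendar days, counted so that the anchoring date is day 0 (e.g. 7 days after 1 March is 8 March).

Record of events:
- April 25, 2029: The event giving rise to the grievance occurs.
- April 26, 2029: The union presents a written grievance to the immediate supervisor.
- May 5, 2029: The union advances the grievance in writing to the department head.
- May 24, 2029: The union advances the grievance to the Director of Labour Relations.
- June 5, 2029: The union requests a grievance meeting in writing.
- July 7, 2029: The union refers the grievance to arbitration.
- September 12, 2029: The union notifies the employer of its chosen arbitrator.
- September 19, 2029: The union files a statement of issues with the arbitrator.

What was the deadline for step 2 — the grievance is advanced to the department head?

Step 2 runs from April 26, 2029, when the written grievance is presented to the supervisor. 10 days after April 26, 2029 is May 6, 2029.

May 6, 2029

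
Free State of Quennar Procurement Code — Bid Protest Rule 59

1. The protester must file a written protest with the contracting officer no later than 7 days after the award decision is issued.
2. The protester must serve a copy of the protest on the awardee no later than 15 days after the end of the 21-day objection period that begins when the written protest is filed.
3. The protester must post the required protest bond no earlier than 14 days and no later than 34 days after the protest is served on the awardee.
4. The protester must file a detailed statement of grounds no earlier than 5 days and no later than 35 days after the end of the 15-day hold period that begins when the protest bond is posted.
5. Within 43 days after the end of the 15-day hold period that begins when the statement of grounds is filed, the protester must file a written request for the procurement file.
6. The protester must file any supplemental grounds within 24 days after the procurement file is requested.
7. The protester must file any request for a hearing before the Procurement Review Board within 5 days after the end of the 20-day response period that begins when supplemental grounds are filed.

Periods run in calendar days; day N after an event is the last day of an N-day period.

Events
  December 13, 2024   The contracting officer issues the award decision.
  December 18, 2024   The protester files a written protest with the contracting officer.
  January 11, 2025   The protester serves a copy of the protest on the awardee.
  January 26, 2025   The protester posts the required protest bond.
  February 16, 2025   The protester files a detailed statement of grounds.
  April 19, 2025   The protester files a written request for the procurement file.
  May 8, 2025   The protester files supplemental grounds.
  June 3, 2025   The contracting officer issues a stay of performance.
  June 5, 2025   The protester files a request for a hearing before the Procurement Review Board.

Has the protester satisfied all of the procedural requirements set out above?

Step 1: 7 days after December 13, 2024 (when the award decision is issued) is December 20, 2024; December 18, 2024 is within that limit.
Step 2: 15 days after January 8, 2025 (end of the 21-day objection period, which began when the written protest is filed on December 18, 2024) is January 23, 2025; done January 11, 2025 — timely.
Step 3: the window is 14–34 days after January 11, 2025 (when the protest is served on the awardee), so January 25, 2025 through February 14, 2025; January 26, 2025 falls inside that range.
Step 4: the window is 5–35 days after February 10, 2025 (end of the 15-day hold period, which began when the protest bond is posted on January 26, 2025), so February 15, 2025 through March 17, 2025; done February 16, 2025, which is between those dates.
Step 5: 43 days after March 3, 2025 (end of the 15-day hold period, which began when the statement of grounds is filed on February 16, 2025) is April 15, 2025; not done until April 19, 2025, 4 days after the deadline.
That is the first point of non-compliance.

No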